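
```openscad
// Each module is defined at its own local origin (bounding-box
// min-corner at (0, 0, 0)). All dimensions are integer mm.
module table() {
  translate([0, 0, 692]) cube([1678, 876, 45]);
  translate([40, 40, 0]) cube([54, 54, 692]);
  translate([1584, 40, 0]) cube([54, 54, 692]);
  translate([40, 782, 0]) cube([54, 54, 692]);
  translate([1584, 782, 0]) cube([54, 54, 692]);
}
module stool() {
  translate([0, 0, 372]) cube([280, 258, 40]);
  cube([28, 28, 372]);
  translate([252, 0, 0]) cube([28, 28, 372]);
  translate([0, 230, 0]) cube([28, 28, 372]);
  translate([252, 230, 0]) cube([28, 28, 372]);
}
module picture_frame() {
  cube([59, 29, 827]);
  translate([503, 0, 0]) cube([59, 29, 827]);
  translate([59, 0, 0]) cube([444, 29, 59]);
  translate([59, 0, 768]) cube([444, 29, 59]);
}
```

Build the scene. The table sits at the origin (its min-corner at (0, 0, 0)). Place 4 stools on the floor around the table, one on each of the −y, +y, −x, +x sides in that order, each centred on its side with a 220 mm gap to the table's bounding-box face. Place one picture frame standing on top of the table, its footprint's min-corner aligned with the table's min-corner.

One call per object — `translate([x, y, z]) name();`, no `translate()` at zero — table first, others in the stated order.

table();
translate([699, -478, 0]) stool();
translate([699, 1096, 0]) stool();
translate([-500, 309, 0]) stool();
translate([1898, 309, 0]) stool();
translate([0, 0, 737]) picture_frame();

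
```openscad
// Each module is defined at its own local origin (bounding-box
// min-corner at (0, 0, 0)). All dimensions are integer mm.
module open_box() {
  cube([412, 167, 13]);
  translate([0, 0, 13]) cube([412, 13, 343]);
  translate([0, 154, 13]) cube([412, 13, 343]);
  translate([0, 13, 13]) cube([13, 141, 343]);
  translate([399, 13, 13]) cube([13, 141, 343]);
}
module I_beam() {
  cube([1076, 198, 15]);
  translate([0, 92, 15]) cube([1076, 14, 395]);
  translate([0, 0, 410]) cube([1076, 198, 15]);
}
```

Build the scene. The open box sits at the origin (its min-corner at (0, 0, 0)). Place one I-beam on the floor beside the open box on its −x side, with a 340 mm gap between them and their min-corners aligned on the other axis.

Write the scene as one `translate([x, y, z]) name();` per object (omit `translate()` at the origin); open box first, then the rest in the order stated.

open_box();
translate([-1416, 0, 0]) I_beam();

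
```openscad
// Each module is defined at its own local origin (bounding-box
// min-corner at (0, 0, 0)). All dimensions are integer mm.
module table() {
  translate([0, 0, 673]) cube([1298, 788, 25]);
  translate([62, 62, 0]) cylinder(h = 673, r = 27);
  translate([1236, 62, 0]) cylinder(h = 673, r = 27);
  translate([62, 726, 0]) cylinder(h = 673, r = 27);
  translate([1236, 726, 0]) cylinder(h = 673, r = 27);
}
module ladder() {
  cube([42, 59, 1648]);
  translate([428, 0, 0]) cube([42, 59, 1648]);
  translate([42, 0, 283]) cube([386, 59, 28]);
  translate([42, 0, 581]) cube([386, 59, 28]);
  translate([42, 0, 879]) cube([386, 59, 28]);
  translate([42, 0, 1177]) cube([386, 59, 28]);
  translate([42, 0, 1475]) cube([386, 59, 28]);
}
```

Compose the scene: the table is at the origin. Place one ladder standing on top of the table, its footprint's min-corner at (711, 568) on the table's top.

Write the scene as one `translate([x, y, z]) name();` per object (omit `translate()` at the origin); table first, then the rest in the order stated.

table();
translate([711, 568, 698]) ladder();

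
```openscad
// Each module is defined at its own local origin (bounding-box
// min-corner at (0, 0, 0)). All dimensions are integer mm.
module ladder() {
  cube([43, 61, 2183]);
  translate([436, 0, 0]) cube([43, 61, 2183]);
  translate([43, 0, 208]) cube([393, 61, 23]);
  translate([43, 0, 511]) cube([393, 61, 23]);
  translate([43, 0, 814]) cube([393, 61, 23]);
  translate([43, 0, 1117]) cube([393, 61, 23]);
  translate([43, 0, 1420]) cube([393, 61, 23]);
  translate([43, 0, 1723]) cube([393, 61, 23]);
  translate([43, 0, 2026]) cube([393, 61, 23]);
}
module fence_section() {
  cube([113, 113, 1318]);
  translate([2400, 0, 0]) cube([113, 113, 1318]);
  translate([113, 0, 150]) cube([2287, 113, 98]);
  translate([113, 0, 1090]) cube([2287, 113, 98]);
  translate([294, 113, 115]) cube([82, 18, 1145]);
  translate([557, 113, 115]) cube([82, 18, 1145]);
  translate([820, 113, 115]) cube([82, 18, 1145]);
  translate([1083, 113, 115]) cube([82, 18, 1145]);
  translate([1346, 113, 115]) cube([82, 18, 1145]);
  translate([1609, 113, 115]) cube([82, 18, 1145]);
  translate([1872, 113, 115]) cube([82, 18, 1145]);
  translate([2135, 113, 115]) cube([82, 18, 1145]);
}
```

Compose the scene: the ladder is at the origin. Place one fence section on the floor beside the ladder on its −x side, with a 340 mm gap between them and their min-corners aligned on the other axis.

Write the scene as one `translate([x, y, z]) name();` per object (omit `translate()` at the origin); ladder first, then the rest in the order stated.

ladder();
translate([-2853, 0, 0]) fence_section();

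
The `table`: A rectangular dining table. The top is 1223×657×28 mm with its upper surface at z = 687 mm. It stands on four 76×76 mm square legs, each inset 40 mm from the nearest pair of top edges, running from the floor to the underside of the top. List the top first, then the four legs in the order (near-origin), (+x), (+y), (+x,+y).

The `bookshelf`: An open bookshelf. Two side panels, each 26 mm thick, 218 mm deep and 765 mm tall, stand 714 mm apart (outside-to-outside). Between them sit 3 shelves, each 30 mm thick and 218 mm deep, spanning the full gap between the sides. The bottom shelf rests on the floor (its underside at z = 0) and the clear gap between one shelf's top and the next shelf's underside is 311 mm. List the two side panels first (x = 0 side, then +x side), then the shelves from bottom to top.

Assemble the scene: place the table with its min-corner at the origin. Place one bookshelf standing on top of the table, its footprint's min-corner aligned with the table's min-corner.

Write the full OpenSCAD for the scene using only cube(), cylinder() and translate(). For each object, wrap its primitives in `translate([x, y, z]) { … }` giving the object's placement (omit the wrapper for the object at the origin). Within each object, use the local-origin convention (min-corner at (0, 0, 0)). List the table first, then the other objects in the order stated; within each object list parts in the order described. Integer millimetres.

translate([0, 0, 659]) cube([1223, 657, 28]);
translate([40, 40, 0]) cube([76, 76, 659]);
translate([1107, 40, 0]) cube([76, 76, 659]);
translate([40, 541, 0]) cube([76, 76, 659]);
translate([1107, 541, 0]) cube([76, 76, 659]);
translate([0, 0, 687]) {
  cube([26, 218, 765]);
  translate([688, 0, 0]) cube([26, 218, 765]);
  translate([26, 0, 0]) cube([662, 218, 30]);
  translate([26, 0, 341]) cube([662, 218, 30]);
  translate([26, 0, 682]) cube([662, 218, 30]);
}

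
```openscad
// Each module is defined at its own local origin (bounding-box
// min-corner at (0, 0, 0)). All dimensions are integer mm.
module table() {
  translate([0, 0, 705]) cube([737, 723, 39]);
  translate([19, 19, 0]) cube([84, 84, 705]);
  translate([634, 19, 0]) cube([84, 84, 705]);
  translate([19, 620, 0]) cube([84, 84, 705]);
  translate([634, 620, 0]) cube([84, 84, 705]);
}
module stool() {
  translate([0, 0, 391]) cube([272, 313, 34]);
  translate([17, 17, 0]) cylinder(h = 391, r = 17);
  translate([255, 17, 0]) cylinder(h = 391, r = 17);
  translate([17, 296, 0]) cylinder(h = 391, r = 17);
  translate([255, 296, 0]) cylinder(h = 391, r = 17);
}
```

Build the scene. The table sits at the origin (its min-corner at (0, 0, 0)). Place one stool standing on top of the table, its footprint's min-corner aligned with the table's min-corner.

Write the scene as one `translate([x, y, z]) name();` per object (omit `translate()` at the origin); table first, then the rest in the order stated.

table();
translate([0, 0, 744]) stool();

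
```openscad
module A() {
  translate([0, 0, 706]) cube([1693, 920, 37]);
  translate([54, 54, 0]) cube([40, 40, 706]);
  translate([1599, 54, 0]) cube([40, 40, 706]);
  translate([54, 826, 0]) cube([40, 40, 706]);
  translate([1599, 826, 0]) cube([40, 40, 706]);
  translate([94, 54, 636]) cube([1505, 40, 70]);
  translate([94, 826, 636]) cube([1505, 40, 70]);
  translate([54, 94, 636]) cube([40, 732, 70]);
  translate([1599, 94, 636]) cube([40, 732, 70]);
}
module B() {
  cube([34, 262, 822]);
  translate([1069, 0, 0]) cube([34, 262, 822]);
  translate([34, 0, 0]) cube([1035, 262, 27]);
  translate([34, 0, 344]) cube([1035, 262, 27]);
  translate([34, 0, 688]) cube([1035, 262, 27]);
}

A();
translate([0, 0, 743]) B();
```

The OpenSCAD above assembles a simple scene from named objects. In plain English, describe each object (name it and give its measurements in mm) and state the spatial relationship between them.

A is a table: top 1693 mm (x) × 920 mm (y), 37 mm thick, upper face at z = 743 mm, on four 40×40 mm square legs, each inset 54 mm from the nearest pair of top edges, running from z = 0 to the bottom of the top. Four apron rails, 40 mm thick and 70 mm tall, run between adjacent legs with their top edges flush with the underside of the top and their outer faces flush with the legs' outer faces.

B is an open bookshelf. Two side panels, each 34 mm thick, 262 mm deep and 822 mm tall, stand 1103 mm apart (outside-to-outside). Between them sit 3 shelves, each 27 mm thick and 262 mm deep, spanning the full gap between the sides. The bottom shelf rests on the floor (its underside at z = 0) and the clear gap between one shelf's top and the next shelf's underside is 317 mm.

The bookshelf is on top of the table.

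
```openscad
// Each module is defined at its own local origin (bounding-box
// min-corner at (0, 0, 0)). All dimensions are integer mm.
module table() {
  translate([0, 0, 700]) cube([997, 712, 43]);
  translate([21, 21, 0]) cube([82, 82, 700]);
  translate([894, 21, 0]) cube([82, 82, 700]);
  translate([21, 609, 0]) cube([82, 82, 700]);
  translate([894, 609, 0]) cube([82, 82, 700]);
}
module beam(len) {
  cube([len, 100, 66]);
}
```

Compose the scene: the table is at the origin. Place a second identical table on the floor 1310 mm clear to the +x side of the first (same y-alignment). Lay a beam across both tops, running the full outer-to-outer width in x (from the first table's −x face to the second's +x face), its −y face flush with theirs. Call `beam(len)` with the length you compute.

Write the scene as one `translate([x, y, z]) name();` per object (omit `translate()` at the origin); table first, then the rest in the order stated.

table();
translate([2307, 0, 0]) table();
translate([0, 0, 743]) beam(3304);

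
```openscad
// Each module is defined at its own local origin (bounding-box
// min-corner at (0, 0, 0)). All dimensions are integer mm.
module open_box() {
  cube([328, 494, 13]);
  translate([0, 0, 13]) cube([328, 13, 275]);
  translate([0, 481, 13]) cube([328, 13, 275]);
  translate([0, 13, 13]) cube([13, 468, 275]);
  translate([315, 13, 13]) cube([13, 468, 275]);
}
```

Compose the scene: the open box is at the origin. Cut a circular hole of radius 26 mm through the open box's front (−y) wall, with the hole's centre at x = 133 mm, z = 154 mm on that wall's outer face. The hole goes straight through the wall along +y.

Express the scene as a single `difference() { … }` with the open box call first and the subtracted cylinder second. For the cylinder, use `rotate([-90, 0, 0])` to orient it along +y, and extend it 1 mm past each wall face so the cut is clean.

difference() {
  open_box();
  translate([133, -1, 154]) rotate([-90, 0, 0]) cylinder(h = 15, r = 26);
}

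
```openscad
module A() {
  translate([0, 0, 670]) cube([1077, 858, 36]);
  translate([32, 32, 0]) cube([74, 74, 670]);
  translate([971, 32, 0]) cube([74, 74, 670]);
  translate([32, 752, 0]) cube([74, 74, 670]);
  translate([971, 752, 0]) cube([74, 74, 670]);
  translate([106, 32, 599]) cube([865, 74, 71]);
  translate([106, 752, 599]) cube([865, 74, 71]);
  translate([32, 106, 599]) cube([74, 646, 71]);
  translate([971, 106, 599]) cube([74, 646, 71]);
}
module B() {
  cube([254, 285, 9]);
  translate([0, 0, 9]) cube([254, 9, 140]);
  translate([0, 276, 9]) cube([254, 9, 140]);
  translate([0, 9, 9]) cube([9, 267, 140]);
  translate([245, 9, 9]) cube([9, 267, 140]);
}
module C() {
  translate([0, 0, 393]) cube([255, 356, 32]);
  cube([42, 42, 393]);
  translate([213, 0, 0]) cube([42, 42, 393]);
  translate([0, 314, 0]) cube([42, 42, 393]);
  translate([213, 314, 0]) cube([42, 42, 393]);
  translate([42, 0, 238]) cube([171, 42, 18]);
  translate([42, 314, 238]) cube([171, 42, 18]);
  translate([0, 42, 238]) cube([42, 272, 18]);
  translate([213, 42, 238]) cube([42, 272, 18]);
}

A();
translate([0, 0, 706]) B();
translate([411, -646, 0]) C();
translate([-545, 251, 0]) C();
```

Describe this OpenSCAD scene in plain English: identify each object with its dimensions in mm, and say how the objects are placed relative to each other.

A is a table: top 1077 mm (x) × 858 mm (y), 36 mm thick, upper face at z = 706 mm, on four 74×74 mm square legs, each inset 32 mm from the nearest pair of top edges, running from z = 0 to the bottom of the top. Four apron rails, 74 mm thick and 71 mm tall, run between adjacent legs with their top edges flush with the underside of the top and their outer faces flush with the legs' outer faces.

B is an open-topped rectangular box: outside dimensions 254×285×149 mm, with a uniform wall and base thickness of 9 mm. The base is a full 254×285 slab on the floor; four walls sit on top of the base. The front and back walls (the −y and +y sides) span the full width; the two side walls fit between them.

C is a four-legged stool. The seat is 255×356 mm, 32 mm thick, top at z = 425 mm. It stands on four square legs, each 42×42 mm in cross-section, from z = 0 to the seat underside, each flush with a corner of the seat. Four stretchers, 42 mm wide and 18 mm tall, connect adjacent legs with their undersides at z = 238 mm, each running between the inner faces of the legs it joins and aligned with the legs' outer faces on the other axis.

The open box is on top of the table. Two stools sit around the table at the −y, −x sides.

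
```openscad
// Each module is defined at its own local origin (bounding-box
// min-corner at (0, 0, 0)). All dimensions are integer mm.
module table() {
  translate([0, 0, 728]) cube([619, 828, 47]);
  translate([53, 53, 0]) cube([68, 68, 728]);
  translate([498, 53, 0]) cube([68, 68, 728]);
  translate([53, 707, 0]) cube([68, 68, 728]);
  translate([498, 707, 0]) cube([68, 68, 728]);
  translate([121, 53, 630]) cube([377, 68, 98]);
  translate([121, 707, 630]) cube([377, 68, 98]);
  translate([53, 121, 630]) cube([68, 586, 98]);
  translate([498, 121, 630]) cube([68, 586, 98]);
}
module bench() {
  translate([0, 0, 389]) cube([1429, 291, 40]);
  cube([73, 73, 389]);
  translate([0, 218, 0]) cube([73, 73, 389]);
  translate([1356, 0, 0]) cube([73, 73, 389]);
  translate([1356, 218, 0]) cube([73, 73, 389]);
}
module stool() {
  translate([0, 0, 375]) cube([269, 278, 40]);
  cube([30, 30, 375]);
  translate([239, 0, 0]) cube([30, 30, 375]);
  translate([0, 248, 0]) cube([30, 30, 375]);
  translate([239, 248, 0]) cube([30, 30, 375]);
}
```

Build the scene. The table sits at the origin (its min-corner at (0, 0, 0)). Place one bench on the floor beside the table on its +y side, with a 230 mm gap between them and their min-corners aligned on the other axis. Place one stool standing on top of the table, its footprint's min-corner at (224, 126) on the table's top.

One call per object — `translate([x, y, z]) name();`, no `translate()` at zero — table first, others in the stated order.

table();
translate([0, 1058, 0]) bench();
translate([224, 126, 775]) stool();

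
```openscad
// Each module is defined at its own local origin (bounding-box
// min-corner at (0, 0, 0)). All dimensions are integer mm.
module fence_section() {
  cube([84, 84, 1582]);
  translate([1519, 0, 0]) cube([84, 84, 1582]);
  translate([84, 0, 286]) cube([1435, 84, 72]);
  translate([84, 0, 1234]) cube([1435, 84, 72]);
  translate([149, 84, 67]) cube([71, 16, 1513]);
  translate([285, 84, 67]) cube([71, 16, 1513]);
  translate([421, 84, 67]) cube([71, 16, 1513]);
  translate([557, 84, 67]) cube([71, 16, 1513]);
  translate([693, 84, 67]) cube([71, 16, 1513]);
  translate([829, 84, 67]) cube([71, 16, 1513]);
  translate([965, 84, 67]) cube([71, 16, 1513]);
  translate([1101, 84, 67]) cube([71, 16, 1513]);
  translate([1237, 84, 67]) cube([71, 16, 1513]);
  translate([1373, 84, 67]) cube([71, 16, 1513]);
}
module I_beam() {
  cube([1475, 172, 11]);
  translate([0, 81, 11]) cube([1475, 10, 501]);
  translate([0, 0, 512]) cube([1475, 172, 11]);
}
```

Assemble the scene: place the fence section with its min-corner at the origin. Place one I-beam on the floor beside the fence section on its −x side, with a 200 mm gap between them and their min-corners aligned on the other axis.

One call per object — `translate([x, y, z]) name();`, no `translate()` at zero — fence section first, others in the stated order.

fence_section();
translate([-1675, 0, 0]) I_beam();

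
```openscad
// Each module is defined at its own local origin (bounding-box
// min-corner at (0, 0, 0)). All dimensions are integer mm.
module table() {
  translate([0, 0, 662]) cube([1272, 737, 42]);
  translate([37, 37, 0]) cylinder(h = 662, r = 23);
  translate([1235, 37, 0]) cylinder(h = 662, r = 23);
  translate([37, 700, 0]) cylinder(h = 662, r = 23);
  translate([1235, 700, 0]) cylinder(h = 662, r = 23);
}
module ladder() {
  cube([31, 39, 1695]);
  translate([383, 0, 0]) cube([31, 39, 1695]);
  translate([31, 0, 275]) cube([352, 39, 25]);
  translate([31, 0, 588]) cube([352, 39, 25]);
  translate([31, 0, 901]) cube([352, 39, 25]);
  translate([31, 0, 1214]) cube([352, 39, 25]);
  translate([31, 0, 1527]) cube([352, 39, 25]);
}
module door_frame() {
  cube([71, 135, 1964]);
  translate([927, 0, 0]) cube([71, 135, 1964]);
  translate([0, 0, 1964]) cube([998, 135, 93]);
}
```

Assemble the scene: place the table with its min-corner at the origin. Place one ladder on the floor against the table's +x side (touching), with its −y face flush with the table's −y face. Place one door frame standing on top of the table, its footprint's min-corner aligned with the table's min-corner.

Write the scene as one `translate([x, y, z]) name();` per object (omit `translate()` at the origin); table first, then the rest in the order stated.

table();
translate([1272, 0, 0]) ladder();
translate([0, 0, 704]) door_frame();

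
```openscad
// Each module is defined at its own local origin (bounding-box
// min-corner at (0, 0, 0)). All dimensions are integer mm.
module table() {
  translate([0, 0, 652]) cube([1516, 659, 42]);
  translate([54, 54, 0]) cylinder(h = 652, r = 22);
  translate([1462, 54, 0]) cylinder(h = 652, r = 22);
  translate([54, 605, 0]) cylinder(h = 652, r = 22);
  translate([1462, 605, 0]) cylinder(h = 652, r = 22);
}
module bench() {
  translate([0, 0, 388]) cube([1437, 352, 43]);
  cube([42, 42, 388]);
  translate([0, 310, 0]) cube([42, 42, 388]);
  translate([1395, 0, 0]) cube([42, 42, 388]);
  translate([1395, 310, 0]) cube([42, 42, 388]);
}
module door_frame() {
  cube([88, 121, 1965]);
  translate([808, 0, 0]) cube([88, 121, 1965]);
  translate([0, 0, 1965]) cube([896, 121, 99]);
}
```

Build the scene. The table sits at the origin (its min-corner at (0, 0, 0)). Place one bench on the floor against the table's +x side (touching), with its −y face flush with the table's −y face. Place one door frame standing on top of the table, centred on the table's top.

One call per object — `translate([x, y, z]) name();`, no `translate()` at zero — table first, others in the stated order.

table();
translate([1516, 0, 0]) bench();
translate([310, 269, 694]) door_frame();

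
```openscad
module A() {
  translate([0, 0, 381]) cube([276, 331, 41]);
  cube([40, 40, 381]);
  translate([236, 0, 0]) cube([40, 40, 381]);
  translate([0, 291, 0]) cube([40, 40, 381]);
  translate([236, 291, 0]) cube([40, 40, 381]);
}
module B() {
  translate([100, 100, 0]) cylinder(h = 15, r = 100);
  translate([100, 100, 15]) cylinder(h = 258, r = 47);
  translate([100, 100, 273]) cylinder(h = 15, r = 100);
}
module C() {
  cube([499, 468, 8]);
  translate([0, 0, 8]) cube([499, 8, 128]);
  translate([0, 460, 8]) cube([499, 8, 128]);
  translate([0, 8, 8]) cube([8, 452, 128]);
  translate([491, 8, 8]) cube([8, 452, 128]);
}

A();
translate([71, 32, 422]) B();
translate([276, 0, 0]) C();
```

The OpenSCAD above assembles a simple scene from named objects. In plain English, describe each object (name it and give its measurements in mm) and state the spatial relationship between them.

A is a four-legged stool. The seat is 276×331 mm, 41 mm thick, top at z = 422 mm. It stands on four square legs, each 40×40 mm in cross-section, from z = 0 to the seat underside, each flush with a corner of the seat.

B is a spool: two coaxial disc flanges of radius 100 mm and thickness 15 mm, joined by a core cylinder of radius 47 mm and height 258 mm. The lower flange rests on z = 0 and the three cylinders share a vertical axis.

C is an open-topped rectangular box: outside dimensions 499×468×136 mm, with a uniform wall and base thickness of 8 mm. The base is a full 499×468 slab on the floor; four walls sit on top of the base. The front and back walls (the −y and +y sides) span the full width; the two side walls fit between them.

The spool is on top of the stool. The open box is against the stool's +x side, with their −y faces flush.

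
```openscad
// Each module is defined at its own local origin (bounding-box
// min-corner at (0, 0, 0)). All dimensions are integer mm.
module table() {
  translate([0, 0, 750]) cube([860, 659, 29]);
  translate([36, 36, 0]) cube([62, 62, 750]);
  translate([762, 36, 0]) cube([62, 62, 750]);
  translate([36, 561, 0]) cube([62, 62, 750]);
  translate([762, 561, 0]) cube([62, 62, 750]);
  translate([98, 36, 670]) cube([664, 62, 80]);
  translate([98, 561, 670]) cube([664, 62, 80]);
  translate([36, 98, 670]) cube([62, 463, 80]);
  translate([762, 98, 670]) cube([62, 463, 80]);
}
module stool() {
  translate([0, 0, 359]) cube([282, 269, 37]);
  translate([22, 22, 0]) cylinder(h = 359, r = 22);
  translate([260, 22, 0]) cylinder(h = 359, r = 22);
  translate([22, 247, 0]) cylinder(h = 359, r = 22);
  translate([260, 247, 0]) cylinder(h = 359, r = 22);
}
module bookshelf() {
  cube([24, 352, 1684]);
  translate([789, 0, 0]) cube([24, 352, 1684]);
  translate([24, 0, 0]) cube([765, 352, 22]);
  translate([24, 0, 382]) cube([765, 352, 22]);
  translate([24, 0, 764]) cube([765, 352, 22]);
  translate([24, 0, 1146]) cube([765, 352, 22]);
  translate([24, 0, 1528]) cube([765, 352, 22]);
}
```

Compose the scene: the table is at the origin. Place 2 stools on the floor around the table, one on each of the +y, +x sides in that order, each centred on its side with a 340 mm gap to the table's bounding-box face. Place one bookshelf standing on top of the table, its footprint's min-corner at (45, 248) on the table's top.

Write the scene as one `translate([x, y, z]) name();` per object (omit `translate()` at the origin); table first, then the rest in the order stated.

table();
translate([289, 999, 0]) stool();
translate([1200, 195, 0]) stool();
translate([45, 248, 779]) bookshelf();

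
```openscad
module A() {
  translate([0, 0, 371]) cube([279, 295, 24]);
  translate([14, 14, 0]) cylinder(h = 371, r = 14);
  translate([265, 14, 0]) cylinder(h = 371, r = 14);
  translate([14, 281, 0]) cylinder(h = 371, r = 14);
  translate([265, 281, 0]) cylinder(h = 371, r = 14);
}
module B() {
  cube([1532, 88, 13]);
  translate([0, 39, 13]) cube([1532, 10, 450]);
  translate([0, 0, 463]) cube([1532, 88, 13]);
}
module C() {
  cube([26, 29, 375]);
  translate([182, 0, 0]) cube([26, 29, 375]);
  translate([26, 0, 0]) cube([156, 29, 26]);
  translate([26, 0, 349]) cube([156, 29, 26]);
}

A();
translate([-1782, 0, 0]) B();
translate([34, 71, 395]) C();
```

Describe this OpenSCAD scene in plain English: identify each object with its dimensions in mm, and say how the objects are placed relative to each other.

A is a four-legged stool. The seat is a 279×295×24 mm slab whose top surface is at z = 395 mm; four round legs, each 28 mm in diameter, run from the floor (z = 0) to the underside of the seat, each leg's axis is inset half a diameter from the nearest pair of seat edges (so the leg's bounding box is flush with the corner).

B is an I-beam lying along x, 1532 mm long. Overall section height 476 mm. Two flanges 88 mm wide (y) and 13 mm thick, one on the floor and one at the top; a web 10 mm thick runs between them, centred on the flange width.

C is a rectangular picture frame lying in the x–z plane (depth along y). The opening is 156 mm wide (x) by 323 mm tall (z), surrounded by a border 26 mm wide on all four sides. The frame is 29 mm deep and is made of two full-height vertical stiles with two horizontal rails fitted between them.

The I-beam is on the floor beside the stool on its −x side. The picture frame is on top of the stool.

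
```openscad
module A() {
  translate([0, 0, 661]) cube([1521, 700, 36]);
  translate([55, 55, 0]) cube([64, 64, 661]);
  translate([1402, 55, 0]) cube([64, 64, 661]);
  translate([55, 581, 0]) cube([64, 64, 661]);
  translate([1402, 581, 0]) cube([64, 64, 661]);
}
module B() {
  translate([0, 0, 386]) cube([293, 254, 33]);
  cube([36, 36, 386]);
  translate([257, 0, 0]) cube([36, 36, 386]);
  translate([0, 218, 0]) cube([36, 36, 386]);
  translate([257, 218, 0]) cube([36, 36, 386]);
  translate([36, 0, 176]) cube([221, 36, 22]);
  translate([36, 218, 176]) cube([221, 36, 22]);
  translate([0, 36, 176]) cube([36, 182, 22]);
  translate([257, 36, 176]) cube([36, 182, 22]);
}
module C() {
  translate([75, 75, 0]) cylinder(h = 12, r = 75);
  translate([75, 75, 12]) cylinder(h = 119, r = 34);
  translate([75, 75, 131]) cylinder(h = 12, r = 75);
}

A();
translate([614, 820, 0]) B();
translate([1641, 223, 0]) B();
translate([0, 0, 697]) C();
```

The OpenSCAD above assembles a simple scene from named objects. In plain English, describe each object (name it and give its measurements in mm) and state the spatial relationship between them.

A is a table with a 1521×700 mm rectangular top, 36 mm thick, top surface at z = 697 mm, supported by four 64×64 mm square legs, each inset 55 mm from the nearest pair of top edges, running from the floor.

B is a four-legged stool. The seat is a 293×254×33 mm slab whose top surface is at z = 419 mm; four square legs, each 36×36 mm in cross-section, run from the floor (z = 0) to the underside of the seat, each flush with a corner of the seat. Four stretchers, 36 mm wide and 22 mm tall, connect adjacent legs with their undersides at z = 176 mm, each running between the inner faces of the legs it joins and aligned with the legs' outer faces on the other axis.

C is a spool: two coaxial disc flanges of radius 75 mm and thickness 12 mm, joined by a core cylinder of radius 34 mm and height 119 mm. The lower flange rests on z = 0 and the three cylinders share a vertical axis.

Two stools sit around the table at the +y, +x sides. The spool is on top of the table.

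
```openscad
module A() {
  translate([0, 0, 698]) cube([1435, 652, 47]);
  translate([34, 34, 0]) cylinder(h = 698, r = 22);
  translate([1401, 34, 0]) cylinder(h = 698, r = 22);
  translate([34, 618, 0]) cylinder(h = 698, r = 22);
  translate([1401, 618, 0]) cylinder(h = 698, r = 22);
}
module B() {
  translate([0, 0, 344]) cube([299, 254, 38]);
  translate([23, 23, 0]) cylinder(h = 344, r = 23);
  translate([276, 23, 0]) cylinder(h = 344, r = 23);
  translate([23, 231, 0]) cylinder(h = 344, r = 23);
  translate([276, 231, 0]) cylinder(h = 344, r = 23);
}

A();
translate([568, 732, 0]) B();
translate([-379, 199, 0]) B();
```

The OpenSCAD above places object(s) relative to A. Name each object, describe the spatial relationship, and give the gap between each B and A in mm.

Each stool's nearest face is 80 mm from the table's bounding box.

A is a table. B is a stool. Two stools sit around the table at the +y, −x sides. The gap between each stool and the table is 80 mm.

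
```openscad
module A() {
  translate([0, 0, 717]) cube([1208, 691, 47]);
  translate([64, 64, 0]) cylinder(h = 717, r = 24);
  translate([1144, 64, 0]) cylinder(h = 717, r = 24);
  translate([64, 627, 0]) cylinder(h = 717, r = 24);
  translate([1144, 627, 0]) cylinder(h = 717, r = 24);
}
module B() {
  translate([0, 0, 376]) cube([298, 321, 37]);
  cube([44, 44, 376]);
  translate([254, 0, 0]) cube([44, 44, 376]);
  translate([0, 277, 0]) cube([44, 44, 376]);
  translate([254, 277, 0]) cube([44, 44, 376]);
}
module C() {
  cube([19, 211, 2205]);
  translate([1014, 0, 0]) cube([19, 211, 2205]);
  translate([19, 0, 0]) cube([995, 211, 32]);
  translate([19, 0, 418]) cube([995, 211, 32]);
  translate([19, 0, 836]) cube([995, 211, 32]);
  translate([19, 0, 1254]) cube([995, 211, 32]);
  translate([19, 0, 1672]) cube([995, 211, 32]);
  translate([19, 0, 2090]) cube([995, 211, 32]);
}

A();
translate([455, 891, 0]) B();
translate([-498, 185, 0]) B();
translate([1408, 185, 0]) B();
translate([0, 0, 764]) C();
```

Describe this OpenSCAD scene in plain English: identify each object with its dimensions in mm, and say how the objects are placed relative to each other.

A is a rectangular dining table. The top is 1208×691×47 mm with its upper surface at z = 764 mm. It stands on four round legs of 48 mm diameter, each leg's bounding box inset 40 mm from the nearest pair of top edges, running from the floor to the underside of the top.

B is a four-legged stool. The seat is 298×321 mm, 37 mm thick, top at z = 413 mm. It stands on four square legs, each 44×44 mm in cross-section, from z = 0 to the seat underside, each flush with a corner of the seat.

C is a bookshelf 1033 mm wide overall, 211 mm deep and 2205 mm tall. The two sides are 19 mm thick vertical panels. 6 horizontal shelves of 32 mm thickness span between the inner faces of the sides; the lowest shelf sits on the floor and shelves are stacked with a clear vertical gap of 386 mm between each pair.

Three stools sit around the table at the +y, −x, +x sides. The bookshelf is on top of the table.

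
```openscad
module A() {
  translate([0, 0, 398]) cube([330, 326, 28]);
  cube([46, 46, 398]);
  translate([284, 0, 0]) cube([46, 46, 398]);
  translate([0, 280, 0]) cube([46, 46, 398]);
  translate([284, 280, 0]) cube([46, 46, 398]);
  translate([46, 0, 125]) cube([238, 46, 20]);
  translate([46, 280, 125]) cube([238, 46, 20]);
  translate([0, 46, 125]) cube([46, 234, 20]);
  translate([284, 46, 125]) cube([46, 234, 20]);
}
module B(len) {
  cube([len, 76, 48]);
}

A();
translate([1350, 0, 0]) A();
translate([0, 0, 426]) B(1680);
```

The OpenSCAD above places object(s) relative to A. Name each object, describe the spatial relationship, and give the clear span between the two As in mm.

A is a stool. B is a beam. A beam spans the tops of two stools. The clear span between the two stools is 1020 mm.

Second stool starts at x = 1350; first ends at x = 330; clear span = 1350 − 330 = 1020 mm.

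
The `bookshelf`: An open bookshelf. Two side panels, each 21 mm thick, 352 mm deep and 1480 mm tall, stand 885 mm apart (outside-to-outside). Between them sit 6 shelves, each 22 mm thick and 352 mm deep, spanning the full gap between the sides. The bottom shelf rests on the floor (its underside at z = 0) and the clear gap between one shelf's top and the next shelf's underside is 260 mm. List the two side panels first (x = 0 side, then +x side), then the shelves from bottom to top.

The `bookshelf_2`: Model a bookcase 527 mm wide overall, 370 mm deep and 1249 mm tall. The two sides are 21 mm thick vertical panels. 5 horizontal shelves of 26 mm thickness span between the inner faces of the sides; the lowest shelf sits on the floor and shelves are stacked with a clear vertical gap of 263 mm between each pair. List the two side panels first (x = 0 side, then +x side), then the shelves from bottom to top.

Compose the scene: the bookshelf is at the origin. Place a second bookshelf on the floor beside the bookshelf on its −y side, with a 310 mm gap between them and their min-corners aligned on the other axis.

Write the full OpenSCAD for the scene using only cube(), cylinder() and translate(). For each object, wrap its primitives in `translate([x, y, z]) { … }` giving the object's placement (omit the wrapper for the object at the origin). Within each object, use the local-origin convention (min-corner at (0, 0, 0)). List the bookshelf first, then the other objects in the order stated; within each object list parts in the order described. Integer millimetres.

cube([21, 352, 1480]);
translate([864, 0, 0]) cube([21, 352, 1480]);
translate([21, 0, 0]) cube([843, 352, 22]);
translate([21, 0, 282]) cube([843, 352, 22]);
translate([21, 0, 564]) cube([843, 352, 22]);
translate([21, 0, 846]) cube([843, 352, 22]);
translate([21, 0, 1128]) cube([843, 352, 22]);
translate([21, 0, 1410]) cube([843, 352, 22]);
translate([0, -680, 0]) {
  cube([21, 370, 1249]);
  translate([506, 0, 0]) cube([21, 370, 1249]);
  translate([21, 0, 0]) cube([485, 370, 26]);
  translate([21, 0, 289]) cube([485, 370, 26]);
  translate([21, 0, 578]) cube([485, 370, 26]);
  translate([21, 0, 867]) cube([485, 370, 26]);
  translate([21, 0, 1156]) cube([485, 370, 26]);
}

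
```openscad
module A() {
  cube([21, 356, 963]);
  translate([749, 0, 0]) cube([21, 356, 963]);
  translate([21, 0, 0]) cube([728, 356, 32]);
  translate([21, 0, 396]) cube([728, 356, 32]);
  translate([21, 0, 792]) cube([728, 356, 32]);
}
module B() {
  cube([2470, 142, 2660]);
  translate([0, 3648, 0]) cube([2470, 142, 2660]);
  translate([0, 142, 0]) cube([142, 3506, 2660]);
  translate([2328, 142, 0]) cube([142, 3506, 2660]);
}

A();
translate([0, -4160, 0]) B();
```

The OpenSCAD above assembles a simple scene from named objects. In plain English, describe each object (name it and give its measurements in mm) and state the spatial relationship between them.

A is an open bookshelf. Two side panels, each 21 mm thick, 356 mm deep and 963 mm tall, stand 770 mm apart (outside-to-outside). Between them sit 3 shelves, each 32 mm thick and 356 mm deep, spanning the full gap between the sides. The bottom shelf rests on the floor (its underside at z = 0) and the clear gap between one shelf's top and the next shelf's underside is 364 mm.

B is a box-shaped house frame (walls only): outside footprint 2470×3790 mm, wall height 2660 mm, wall thickness 142 mm. The two y-facing walls run the full x-width; the two x-facing walls fit between the inner faces of the y-facing walls.

The house frame is on the floor beside the bookshelf on its −y side.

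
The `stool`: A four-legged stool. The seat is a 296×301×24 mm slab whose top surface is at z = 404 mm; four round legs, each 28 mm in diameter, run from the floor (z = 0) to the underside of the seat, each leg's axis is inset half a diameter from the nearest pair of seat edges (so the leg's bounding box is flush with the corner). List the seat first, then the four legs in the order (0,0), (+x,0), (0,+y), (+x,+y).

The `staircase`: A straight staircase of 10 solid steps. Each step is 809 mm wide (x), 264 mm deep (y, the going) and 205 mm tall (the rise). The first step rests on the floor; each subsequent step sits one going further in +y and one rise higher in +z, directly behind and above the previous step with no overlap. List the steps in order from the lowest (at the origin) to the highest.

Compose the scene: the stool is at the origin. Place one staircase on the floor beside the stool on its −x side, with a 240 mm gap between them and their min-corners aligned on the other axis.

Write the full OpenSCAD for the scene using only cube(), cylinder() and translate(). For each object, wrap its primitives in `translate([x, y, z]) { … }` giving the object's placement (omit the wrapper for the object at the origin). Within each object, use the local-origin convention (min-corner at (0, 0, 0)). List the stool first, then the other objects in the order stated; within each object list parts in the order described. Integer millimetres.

translate([0, 0, 380]) cube([296, 301, 24]);
translate([14, 14, 0]) cylinder(h = 380, r = 14);
translate([282, 14, 0]) cylinder(h = 380, r = 14);
translate([14, 287, 0]) cylinder(h = 380, r = 14);
translate([282, 287, 0]) cylinder(h = 380, r = 14);
translate([-1049, 0, 0]) {
  cube([809, 264, 205]);
  translate([0, 264, 205]) cube([809, 264, 205]);
  translate([0, 528, 410]) cube([809, 264, 205]);
  translate([0, 792, 615]) cube([809, 264, 205]);
  translate([0, 1056, 820]) cube([809, 264, 205]);
  translate([0, 1320, 1025]) cube([809, 264, 205]);
  translate([0, 1584, 1230]) cube([809, 264, 205]);
  translate([0, 1848, 1435]) cube([809, 264, 205]);
  translate([0, 2112, 1640]) cube([809, 264, 205]);
  translate([0, 2376, 1845]) cube([809, 264, 205]);
}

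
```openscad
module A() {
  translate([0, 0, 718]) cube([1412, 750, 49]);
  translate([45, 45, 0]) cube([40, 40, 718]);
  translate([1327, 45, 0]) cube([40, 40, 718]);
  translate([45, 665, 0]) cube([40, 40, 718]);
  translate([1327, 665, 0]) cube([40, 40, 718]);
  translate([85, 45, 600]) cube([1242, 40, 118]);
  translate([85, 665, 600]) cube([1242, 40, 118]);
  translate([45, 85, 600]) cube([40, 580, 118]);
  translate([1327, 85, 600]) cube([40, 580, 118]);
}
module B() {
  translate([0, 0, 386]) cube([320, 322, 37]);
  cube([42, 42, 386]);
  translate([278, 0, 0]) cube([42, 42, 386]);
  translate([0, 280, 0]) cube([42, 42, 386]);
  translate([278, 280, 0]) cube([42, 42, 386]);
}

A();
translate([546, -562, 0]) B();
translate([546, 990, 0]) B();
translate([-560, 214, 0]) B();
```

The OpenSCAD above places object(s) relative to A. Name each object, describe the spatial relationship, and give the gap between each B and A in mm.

Each stool's nearest face is 240 mm from the table's bounding box.

A is a table. B is a stool. Three stools sit around the table at the −y, +y, −x sides. The gap between each stool and the table is 240 mm.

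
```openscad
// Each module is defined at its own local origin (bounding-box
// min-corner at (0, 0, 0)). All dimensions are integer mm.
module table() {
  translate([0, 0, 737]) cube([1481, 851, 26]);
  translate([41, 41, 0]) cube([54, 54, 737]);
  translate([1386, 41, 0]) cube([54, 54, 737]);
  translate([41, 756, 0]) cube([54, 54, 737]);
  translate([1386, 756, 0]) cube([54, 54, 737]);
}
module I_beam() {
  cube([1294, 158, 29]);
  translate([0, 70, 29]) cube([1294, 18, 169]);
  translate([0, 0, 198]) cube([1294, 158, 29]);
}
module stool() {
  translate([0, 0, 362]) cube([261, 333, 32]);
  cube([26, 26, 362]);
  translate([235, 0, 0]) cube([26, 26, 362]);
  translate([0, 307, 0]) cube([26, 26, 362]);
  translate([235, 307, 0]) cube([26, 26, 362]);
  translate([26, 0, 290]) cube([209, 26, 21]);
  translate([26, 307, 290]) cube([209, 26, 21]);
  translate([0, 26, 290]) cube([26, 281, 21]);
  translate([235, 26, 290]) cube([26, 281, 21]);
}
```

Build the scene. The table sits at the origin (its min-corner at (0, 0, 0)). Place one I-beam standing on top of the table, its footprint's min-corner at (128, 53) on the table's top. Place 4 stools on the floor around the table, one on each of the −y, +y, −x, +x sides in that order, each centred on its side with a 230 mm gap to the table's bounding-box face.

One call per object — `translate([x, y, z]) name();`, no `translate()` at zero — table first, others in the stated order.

table();
translate([128, 53, 763]) I_beam();
translate([610, -563, 0]) stool();
translate([610, 1081, 0]) stool();
translate([-491, 259, 0]) stool();
translate([1711, 259, 0]) stool();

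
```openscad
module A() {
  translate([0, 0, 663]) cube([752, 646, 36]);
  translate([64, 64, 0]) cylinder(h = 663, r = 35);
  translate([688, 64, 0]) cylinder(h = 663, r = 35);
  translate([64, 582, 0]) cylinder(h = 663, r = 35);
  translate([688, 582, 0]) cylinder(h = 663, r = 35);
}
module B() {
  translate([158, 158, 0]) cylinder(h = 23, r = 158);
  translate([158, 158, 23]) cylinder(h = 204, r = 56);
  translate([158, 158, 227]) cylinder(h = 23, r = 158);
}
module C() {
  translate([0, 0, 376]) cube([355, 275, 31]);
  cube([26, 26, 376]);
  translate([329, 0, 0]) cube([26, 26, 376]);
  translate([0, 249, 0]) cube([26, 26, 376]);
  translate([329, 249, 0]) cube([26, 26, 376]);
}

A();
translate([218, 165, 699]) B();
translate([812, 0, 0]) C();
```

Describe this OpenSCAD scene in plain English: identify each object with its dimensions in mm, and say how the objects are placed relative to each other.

A is a rectangular dining table. The top is 752×646×36 mm with its upper surface at z = 699 mm. It stands on four round legs of 70 mm diameter, each leg's bounding box inset 29 mm from the nearest pair of top edges, running from the floor to the underside of the top.

B is a spool: two coaxial disc flanges of radius 158 mm and thickness 23 mm, joined by a core cylinder of radius 56 mm and height 204 mm. The lower flange rests on z = 0 and the three cylinders share a vertical axis.

C is a simple wooden stool: a rectangular seat 355 mm (x) by 275 mm (y), 31 mm thick, top face at z = 407 mm, on four square legs, each 26×26 mm in cross-section. The legs rest on z = 0, each flush with a corner of the seat.

The spool is on top of the table, centred. The stool is on the floor beside the table on its +x side.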